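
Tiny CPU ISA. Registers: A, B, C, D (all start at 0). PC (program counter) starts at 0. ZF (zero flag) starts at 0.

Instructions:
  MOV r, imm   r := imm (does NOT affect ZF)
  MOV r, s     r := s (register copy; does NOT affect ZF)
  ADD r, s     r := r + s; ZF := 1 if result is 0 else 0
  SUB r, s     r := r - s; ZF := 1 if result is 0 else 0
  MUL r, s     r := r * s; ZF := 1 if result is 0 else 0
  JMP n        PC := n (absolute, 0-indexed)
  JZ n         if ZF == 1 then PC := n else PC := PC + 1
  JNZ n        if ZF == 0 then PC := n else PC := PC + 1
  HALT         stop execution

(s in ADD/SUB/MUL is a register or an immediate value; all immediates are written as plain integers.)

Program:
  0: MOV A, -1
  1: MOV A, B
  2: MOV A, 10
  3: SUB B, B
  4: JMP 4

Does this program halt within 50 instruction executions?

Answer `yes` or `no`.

Answer: no

Derivation:
Step 1: PC=0 exec 'MOV A, -1'. After: A=-1 B=0 C=0 D=0 ZF=0 PC=1
Step 2: PC=1 exec 'MOV A, B'. After: A=0 B=0 C=0 D=0 ZF=0 PC=2
Step 3: PC=2 exec 'MOV A, 10'. After: A=10 B=0 C=0 D=0 ZF=0 PC=3
Step 4: PC=3 exec 'SUB B, B'. After: A=10 B=0 C=0 D=0 ZF=1 PC=4
Step 5: PC=4 exec 'JMP 4'. After: A=10 B=0 C=0 D=0 ZF=1 PC=4
State after step 5 equals state after step 4: the program is in a cycle of length 1 and will never halt.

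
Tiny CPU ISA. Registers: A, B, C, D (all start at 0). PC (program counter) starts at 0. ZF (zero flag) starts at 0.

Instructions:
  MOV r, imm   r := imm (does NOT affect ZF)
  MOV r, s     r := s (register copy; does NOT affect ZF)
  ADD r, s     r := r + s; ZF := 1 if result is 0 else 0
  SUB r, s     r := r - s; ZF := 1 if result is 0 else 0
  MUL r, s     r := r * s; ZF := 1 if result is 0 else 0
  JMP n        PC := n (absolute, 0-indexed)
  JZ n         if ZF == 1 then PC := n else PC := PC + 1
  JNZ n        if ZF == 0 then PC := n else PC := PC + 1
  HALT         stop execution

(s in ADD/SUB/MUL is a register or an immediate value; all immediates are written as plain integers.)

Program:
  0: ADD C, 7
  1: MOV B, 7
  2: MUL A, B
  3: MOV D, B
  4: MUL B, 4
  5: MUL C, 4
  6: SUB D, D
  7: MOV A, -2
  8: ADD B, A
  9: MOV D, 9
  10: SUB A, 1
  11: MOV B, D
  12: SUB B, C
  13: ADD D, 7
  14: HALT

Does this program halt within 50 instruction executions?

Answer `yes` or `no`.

Answer: yes

Derivation:
Step 1: PC=0 exec 'ADD C, 7'. After: A=0 B=0 C=7 D=0 ZF=0 PC=1
Step 2: PC=1 exec 'MOV B, 7'. After: A=0 B=7 C=7 D=0 ZF=0 PC=2
Step 3: PC=2 exec 'MUL A, B'. After: A=0 B=7 C=7 D=0 ZF=1 PC=3
Step 4: PC=3 exec 'MOV D, B'. After: A=0 B=7 C=7 D=7 ZF=1 PC=4
Step 5: PC=4 exec 'MUL B, 4'. After: A=0 B=28 C=7 D=7 ZF=0 PC=5
Step 6: PC=5 exec 'MUL C, 4'. After: A=0 B=28 C=28 D=7 ZF=0 PC=6
Step 7: PC=6 exec 'SUB D, D'. After: A=0 B=28 C=28 D=0 ZF=1 PC=7
Step 8: PC=7 exec 'MOV A, -2'. After: A=-2 B=28 C=28 D=0 ZF=1 PC=8
Step 9: PC=8 exec 'ADD B, A'. After: A=-2 B=26 C=28 D=0 ZF=0 PC=9
Step 10: PC=9 exec 'MOV D, 9'. After: A=-2 B=26 C=28 D=9 ZF=0 PC=10
Step 11: PC=10 exec 'SUB A, 1'. After: A=-3 B=26 C=28 D=9 ZF=0 PC=11
Step 12: PC=11 exec 'MOV B, D'. After: A=-3 B=9 C=28 D=9 ZF=0 PC=12
Step 13: PC=12 exec 'SUB B, C'. After: A=-3 B=-19 C=28 D=9 ZF=0 PC=13
Step 14: PC=13 exec 'ADD D, 7'. After: A=-3 B=-19 C=28 D=16 ZF=0 PC=14
Step 15: PC=14 exec 'HALT'. After: A=-3 B=-19 C=28 D=16 ZF=0 PC=14 HALTED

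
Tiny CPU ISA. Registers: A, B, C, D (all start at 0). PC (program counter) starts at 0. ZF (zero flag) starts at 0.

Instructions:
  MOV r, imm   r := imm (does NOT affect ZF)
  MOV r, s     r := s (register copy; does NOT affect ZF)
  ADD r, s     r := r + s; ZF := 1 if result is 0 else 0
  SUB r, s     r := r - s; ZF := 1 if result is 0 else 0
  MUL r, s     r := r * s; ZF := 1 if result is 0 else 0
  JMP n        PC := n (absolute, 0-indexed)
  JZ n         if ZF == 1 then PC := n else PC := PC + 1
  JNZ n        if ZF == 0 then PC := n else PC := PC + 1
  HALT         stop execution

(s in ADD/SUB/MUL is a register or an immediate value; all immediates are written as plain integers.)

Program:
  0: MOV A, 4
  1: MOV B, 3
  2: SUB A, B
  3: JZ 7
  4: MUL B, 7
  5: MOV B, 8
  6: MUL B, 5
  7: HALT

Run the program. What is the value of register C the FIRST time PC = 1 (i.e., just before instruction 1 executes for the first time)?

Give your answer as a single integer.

Step 1: PC=0 exec 'MOV A, 4'. After: A=4 B=0 C=0 D=0 ZF=0 PC=1
First time PC=1: C=0

0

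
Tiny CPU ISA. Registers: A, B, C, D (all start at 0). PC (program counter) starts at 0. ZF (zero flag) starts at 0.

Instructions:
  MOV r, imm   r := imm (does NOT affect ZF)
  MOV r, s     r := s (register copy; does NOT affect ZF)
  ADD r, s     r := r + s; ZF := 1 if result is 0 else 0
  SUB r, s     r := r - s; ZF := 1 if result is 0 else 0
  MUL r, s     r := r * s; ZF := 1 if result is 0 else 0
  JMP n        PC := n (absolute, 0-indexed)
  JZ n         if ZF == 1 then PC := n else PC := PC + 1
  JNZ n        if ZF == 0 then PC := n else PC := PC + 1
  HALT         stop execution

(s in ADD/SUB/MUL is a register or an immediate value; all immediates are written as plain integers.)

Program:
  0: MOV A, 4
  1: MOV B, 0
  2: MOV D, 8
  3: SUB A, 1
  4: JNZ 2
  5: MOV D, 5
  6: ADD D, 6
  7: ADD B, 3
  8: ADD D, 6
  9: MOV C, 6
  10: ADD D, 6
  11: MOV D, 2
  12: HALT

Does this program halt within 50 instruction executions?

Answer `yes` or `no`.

Answer: yes

Derivation:
Step 1: PC=0 exec 'MOV A, 4'. After: A=4 B=0 C=0 D=0 ZF=0 PC=1
Step 2: PC=1 exec 'MOV B, 0'. After: A=4 B=0 C=0 D=0 ZF=0 PC=2
Step 3: PC=2 exec 'MOV D, 8'. After: A=4 B=0 C=0 D=8 ZF=0 PC=3
Step 4: PC=3 exec 'SUB A, 1'. After: A=3 B=0 C=0 D=8 ZF=0 PC=4
Step 5: PC=4 exec 'JNZ 2'. After: A=3 B=0 C=0 D=8 ZF=0 PC=2
Step 6: PC=2 exec 'MOV D, 8'. After: A=3 B=0 C=0 D=8 ZF=0 PC=3
Step 7: PC=3 exec 'SUB A, 1'. After: A=2 B=0 C=0 D=8 ZF=0 PC=4
Step 8: PC=4 exec 'JNZ 2'. After: A=2 B=0 C=0 D=8 ZF=0 PC=2
Step 9: PC=2 exec 'MOV D, 8'. After: A=2 B=0 C=0 D=8 ZF=0 PC=3
Step 10: PC=3 exec 'SUB A, 1'. After: A=1 B=0 C=0 D=8 ZF=0 PC=4
Step 11: PC=4 exec 'JNZ 2'. After: A=1 B=0 C=0 D=8 ZF=0 PC=2
Step 12: PC=2 exec 'MOV D, 8'. After: A=1 B=0 C=0 D=8 ZF=0 PC=3
Step 13: PC=3 exec 'SUB A, 1'. After: A=0 B=0 C=0 D=8 ZF=1 PC=4
Step 14: PC=4 exec 'JNZ 2'. After: A=0 B=0 C=0 D=8 ZF=1 PC=5
Step 15: PC=5 exec 'MOV D, 5'. After: A=0 B=0 C=0 D=5 ZF=1 PC=6
Step 16: PC=6 exec 'ADD D, 6'. After: A=0 B=0 C=0 D=11 ZF=0 PC=7
Step 17: PC=7 exec 'ADD B, 3'. After: A=0 B=3 C=0 D=11 ZF=0 PC=8
Step 18: PC=8 exec 'ADD D, 6'. After: A=0 B=3 C=0 D=17 ZF=0 PC=9
Step 19: PC=9 exec 'MOV C, 6'. After: A=0 B=3 C=6 D=17 ZF=0 PC=10
Step 20: PC=10 exec 'ADD D, 6'. After: A=0 B=3 C=6 D=23 ZF=0 PC=11
Step 21: PC=11 exec 'MOV D, 2'. After: A=0 B=3 C=6 D=2 ZF=0 PC=12
Step 22: PC=12 exec 'HALT'. After: A=0 B=3 C=6 D=2 ZF=0 PC=12 HALTED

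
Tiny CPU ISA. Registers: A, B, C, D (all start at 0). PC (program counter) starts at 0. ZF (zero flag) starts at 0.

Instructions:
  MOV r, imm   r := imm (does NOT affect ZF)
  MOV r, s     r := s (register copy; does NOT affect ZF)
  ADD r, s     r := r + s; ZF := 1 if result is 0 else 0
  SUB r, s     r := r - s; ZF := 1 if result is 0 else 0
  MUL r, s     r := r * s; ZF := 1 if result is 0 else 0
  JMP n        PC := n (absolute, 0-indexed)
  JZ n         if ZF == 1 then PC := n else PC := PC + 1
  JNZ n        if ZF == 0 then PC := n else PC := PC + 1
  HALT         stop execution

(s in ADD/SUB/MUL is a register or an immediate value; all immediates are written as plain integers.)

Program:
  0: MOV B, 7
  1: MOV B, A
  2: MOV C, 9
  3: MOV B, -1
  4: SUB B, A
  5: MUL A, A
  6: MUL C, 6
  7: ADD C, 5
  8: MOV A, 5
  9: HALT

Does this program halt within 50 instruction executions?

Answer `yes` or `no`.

Step 1: PC=0 exec 'MOV B, 7'. After: A=0 B=7 C=0 D=0 ZF=0 PC=1
Step 2: PC=1 exec 'MOV B, A'. After: A=0 B=0 C=0 D=0 ZF=0 PC=2
Step 3: PC=2 exec 'MOV C, 9'. After: A=0 B=0 C=9 D=0 ZF=0 PC=3
Step 4: PC=3 exec 'MOV B, -1'. After: A=0 B=-1 C=9 D=0 ZF=0 PC=4
Step 5: PC=4 exec 'SUB B, A'. After: A=0 B=-1 C=9 D=0 ZF=0 PC=5
Step 6: PC=5 exec 'MUL A, A'. After: A=0 B=-1 C=9 D=0 ZF=1 PC=6
Step 7: PC=6 exec 'MUL C, 6'. After: A=0 B=-1 C=54 D=0 ZF=0 PC=7
Step 8: PC=7 exec 'ADD C, 5'. After: A=0 B=-1 C=59 D=0 ZF=0 PC=8
Step 9: PC=8 exec 'MOV A, 5'. After: A=5 B=-1 C=59 D=0 ZF=0 PC=9
Step 10: PC=9 exec 'HALT'. After: A=5 B=-1 C=59 D=0 ZF=0 PC=9 HALTED

Answer: yes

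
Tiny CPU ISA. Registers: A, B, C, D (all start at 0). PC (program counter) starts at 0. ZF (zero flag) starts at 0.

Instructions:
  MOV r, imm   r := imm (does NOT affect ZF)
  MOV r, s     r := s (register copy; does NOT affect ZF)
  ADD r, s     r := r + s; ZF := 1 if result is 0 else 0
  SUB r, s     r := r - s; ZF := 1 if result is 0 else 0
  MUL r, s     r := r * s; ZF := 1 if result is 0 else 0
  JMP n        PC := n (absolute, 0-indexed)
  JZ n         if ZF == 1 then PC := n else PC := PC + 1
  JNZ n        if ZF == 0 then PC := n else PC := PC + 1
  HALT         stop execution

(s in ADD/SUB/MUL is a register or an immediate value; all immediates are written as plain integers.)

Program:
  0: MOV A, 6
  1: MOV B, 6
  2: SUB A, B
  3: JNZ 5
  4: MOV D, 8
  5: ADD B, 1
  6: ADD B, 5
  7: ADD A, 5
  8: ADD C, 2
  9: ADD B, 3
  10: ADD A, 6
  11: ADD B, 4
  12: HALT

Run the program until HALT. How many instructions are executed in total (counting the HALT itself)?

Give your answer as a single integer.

Answer: 13

Derivation:
Step 1: PC=0 exec 'MOV A, 6'. After: A=6 B=0 C=0 D=0 ZF=0 PC=1
Step 2: PC=1 exec 'MOV B, 6'. After: A=6 B=6 C=0 D=0 ZF=0 PC=2
Step 3: PC=2 exec 'SUB A, B'. After: A=0 B=6 C=0 D=0 ZF=1 PC=3
Step 4: PC=3 exec 'JNZ 5'. After: A=0 B=6 C=0 D=0 ZF=1 PC=4
Step 5: PC=4 exec 'MOV D, 8'. After: A=0 B=6 C=0 D=8 ZF=1 PC=5
Step 6: PC=5 exec 'ADD B, 1'. After: A=0 B=7 C=0 D=8 ZF=0 PC=6
Step 7: PC=6 exec 'ADD B, 5'. After: A=0 B=12 C=0 D=8 ZF=0 PC=7
Step 8: PC=7 exec 'ADD A, 5'. After: A=5 B=12 C=0 D=8 ZF=0 PC=8
Step 9: PC=8 exec 'ADD C, 2'. After: A=5 B=12 C=2 D=8 ZF=0 PC=9
Step 10: PC=9 exec 'ADD B, 3'. After: A=5 B=15 C=2 D=8 ZF=0 PC=10
Step 11: PC=10 exec 'ADD A, 6'. After: A=11 B=15 C=2 D=8 ZF=0 PC=11
Step 12: PC=11 exec 'ADD B, 4'. After: A=11 B=19 C=2 D=8 ZF=0 PC=12
Step 13: PC=12 exec 'HALT'. After: A=11 B=19 C=2 D=8 ZF=0 PC=12 HALTED
Total instructions executed: 13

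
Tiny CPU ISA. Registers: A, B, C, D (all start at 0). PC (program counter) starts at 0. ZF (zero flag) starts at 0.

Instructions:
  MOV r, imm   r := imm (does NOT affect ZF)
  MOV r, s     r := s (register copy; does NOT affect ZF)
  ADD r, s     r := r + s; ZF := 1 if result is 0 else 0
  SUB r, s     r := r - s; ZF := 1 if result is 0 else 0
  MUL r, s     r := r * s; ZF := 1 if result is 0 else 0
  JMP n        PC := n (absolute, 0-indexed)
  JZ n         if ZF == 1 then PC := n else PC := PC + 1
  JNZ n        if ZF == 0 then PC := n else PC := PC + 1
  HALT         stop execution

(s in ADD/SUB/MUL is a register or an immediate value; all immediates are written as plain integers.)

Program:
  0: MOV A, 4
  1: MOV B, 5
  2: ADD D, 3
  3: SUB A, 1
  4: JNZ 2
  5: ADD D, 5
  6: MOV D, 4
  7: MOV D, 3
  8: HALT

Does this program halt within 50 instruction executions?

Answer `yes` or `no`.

Step 1: PC=0 exec 'MOV A, 4'. After: A=4 B=0 C=0 D=0 ZF=0 PC=1
Step 2: PC=1 exec 'MOV B, 5'. After: A=4 B=5 C=0 D=0 ZF=0 PC=2
Step 3: PC=2 exec 'ADD D, 3'. After: A=4 B=5 C=0 D=3 ZF=0 PC=3
Step 4: PC=3 exec 'SUB A, 1'. After: A=3 B=5 C=0 D=3 ZF=0 PC=4
Step 5: PC=4 exec 'JNZ 2'. After: A=3 B=5 C=0 D=3 ZF=0 PC=2
Step 6: PC=2 exec 'ADD D, 3'. After: A=3 B=5 C=0 D=6 ZF=0 PC=3
Step 7: PC=3 exec 'SUB A, 1'. After: A=2 B=5 C=0 D=6 ZF=0 PC=4
Step 8: PC=4 exec 'JNZ 2'. After: A=2 B=5 C=0 D=6 ZF=0 PC=2
Step 9: PC=2 exec 'ADD D, 3'. After: A=2 B=5 C=0 D=9 ZF=0 PC=3
Step 10: PC=3 exec 'SUB A, 1'. After: A=1 B=5 C=0 D=9 ZF=0 PC=4
Step 11: PC=4 exec 'JNZ 2'. After: A=1 B=5 C=0 D=9 ZF=0 PC=2
Step 12: PC=2 exec 'ADD D, 3'. After: A=1 B=5 C=0 D=12 ZF=0 PC=3
Step 13: PC=3 exec 'SUB A, 1'. After: A=0 B=5 C=0 D=12 ZF=1 PC=4
Step 14: PC=4 exec 'JNZ 2'. After: A=0 B=5 C=0 D=12 ZF=1 PC=5
Step 15: PC=5 exec 'ADD D, 5'. After: A=0 B=5 C=0 D=17 ZF=0 PC=6
Step 16: PC=6 exec 'MOV D, 4'. After: A=0 B=5 C=0 D=4 ZF=0 PC=7
Step 17: PC=7 exec 'MOV D, 3'. After: A=0 B=5 C=0 D=3 ZF=0 PC=8
Step 18: PC=8 exec 'HALT'. After: A=0 B=5 C=0 D=3 ZF=0 PC=8 HALTED

Answer: yes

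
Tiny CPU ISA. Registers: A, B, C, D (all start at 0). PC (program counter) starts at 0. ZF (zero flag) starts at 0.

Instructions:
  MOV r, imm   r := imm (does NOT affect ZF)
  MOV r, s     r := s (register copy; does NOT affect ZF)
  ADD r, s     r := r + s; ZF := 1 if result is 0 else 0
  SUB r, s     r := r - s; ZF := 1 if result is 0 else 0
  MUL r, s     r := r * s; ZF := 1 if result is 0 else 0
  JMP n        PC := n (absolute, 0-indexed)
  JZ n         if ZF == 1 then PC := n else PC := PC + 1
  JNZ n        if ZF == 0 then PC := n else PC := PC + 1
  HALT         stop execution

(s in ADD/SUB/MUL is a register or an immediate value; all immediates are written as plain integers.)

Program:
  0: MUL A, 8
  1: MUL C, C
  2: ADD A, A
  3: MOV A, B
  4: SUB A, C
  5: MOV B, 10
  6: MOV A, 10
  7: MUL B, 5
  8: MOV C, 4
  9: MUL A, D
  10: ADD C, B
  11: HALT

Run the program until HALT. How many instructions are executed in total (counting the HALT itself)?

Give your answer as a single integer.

Answer: 12

Derivation:
Step 1: PC=0 exec 'MUL A, 8'. After: A=0 B=0 C=0 D=0 ZF=1 PC=1
Step 2: PC=1 exec 'MUL C, C'. After: A=0 B=0 C=0 D=0 ZF=1 PC=2
Step 3: PC=2 exec 'ADD A, A'. After: A=0 B=0 C=0 D=0 ZF=1 PC=3
Step 4: PC=3 exec 'MOV A, B'. After: A=0 B=0 C=0 D=0 ZF=1 PC=4
Step 5: PC=4 exec 'SUB A, C'. After: A=0 B=0 C=0 D=0 ZF=1 PC=5
Step 6: PC=5 exec 'MOV B, 10'. After: A=0 B=10 C=0 D=0 ZF=1 PC=6
Step 7: PC=6 exec 'MOV A, 10'. After: A=10 B=10 C=0 D=0 ZF=1 PC=7
Step 8: PC=7 exec 'MUL B, 5'. After: A=10 B=50 C=0 D=0 ZF=0 PC=8
Step 9: PC=8 exec 'MOV C, 4'. After: A=10 B=50 C=4 D=0 ZF=0 PC=9
Step 10: PC=9 exec 'MUL A, D'. After: A=0 B=50 C=4 D=0 ZF=1 PC=10
Step 11: PC=10 exec 'ADD C, B'. After: A=0 B=50 C=54 D=0 ZF=0 PC=11
Step 12: PC=11 exec 'HALT'. After: A=0 B=50 C=54 D=0 ZF=0 PC=11 HALTED
Total instructions executed: 12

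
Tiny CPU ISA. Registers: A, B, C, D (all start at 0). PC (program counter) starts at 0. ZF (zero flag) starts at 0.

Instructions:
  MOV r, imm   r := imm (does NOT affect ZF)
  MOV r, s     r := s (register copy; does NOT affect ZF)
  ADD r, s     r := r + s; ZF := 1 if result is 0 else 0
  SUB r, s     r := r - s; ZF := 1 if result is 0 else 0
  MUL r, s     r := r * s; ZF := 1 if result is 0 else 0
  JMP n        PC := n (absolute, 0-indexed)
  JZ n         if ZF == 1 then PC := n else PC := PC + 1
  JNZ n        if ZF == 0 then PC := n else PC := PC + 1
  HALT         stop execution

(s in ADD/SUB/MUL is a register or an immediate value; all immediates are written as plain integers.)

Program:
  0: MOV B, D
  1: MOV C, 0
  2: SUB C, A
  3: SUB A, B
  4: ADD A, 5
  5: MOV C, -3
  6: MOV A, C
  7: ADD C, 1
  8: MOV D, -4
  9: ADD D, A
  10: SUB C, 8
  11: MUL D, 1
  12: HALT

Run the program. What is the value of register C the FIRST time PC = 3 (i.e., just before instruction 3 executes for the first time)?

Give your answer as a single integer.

Step 1: PC=0 exec 'MOV B, D'. After: A=0 B=0 C=0 D=0 ZF=0 PC=1
Step 2: PC=1 exec 'MOV C, 0'. After: A=0 B=0 C=0 D=0 ZF=0 PC=2
Step 3: PC=2 exec 'SUB C, A'. After: A=0 B=0 C=0 D=0 ZF=1 PC=3
First time PC=3: C=0

0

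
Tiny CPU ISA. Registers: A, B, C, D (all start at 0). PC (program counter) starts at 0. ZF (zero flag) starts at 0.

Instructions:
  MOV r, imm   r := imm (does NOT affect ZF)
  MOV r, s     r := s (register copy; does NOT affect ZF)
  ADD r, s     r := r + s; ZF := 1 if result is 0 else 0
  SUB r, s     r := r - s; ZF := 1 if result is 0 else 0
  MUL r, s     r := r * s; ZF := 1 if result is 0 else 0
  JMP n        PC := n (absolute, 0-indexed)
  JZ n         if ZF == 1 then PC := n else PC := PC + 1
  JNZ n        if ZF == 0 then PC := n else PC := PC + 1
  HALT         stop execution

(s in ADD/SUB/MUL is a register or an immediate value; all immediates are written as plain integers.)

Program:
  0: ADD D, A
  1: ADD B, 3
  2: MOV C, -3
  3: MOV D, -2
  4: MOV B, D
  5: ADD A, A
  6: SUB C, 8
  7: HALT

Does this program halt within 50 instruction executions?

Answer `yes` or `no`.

Step 1: PC=0 exec 'ADD D, A'. After: A=0 B=0 C=0 D=0 ZF=1 PC=1
Step 2: PC=1 exec 'ADD B, 3'. After: A=0 B=3 C=0 D=0 ZF=0 PC=2
Step 3: PC=2 exec 'MOV C, -3'. After: A=0 B=3 C=-3 D=0 ZF=0 PC=3
Step 4: PC=3 exec 'MOV D, -2'. After: A=0 B=3 C=-3 D=-2 ZF=0 PC=4
Step 5: PC=4 exec 'MOV B, D'. After: A=0 B=-2 C=-3 D=-2 ZF=0 PC=5
Step 6: PC=5 exec 'ADD A, A'. After: A=0 B=-2 C=-3 D=-2 ZF=1 PC=6
Step 7: PC=6 exec 'SUB C, 8'. After: A=0 B=-2 C=-11 D=-2 ZF=0 PC=7
Step 8: PC=7 exec 'HALT'. After: A=0 B=-2 C=-11 D=-2 ZF=0 PC=7 HALTED

Answer: yes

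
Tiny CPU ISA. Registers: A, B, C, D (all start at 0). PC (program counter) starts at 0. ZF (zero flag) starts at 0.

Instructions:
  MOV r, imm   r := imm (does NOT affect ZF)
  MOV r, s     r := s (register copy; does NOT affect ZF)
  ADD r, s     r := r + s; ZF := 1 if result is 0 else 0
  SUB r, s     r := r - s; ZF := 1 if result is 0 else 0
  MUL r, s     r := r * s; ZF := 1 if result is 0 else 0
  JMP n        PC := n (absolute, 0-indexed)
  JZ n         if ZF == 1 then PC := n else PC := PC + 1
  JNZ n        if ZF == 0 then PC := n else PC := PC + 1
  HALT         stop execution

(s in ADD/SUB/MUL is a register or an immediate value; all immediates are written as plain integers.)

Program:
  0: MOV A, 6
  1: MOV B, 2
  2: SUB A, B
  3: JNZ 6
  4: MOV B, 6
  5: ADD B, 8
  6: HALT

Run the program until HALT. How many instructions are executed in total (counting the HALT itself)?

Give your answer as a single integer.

Step 1: PC=0 exec 'MOV A, 6'. After: A=6 B=0 C=0 D=0 ZF=0 PC=1
Step 2: PC=1 exec 'MOV B, 2'. After: A=6 B=2 C=0 D=0 ZF=0 PC=2
Step 3: PC=2 exec 'SUB A, B'. After: A=4 B=2 C=0 D=0 ZF=0 PC=3
Step 4: PC=3 exec 'JNZ 6'. After: A=4 B=2 C=0 D=0 ZF=0 PC=6
Step 5: PC=6 exec 'HALT'. After: A=4 B=2 C=0 D=0 ZF=0 PC=6 HALTED
Total instructions executed: 5

Answer: 5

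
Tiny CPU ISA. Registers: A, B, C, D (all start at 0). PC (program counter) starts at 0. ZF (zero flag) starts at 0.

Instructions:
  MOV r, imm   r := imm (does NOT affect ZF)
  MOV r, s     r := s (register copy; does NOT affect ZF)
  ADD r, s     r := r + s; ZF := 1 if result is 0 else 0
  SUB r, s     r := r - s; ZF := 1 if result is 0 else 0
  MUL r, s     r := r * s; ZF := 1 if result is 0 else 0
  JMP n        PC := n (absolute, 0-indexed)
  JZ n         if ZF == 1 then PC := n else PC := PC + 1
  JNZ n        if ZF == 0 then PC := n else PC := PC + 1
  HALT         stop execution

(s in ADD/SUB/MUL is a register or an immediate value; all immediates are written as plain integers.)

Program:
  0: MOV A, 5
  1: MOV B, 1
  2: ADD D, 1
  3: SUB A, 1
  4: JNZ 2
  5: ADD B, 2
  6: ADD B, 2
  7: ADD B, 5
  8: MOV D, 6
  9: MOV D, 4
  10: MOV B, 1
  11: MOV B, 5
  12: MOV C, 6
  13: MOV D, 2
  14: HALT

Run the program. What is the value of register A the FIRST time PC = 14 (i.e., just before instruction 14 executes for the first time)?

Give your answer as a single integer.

Step 1: PC=0 exec 'MOV A, 5'. After: A=5 B=0 C=0 D=0 ZF=0 PC=1
Step 2: PC=1 exec 'MOV B, 1'. After: A=5 B=1 C=0 D=0 ZF=0 PC=2
Step 3: PC=2 exec 'ADD D, 1'. After: A=5 B=1 C=0 D=1 ZF=0 PC=3
Step 4: PC=3 exec 'SUB A, 1'. After: A=4 B=1 C=0 D=1 ZF=0 PC=4
Step 5: PC=4 exec 'JNZ 2'. After: A=4 B=1 C=0 D=1 ZF=0 PC=2
Step 6: PC=2 exec 'ADD D, 1'. After: A=4 B=1 C=0 D=2 ZF=0 PC=3
Step 7: PC=3 exec 'SUB A, 1'. After: A=3 B=1 C=0 D=2 ZF=0 PC=4
Step 8: PC=4 exec 'JNZ 2'. After: A=3 B=1 C=0 D=2 ZF=0 PC=2
Step 9: PC=2 exec 'ADD D, 1'. After: A=3 B=1 C=0 D=3 ZF=0 PC=3
Step 10: PC=3 exec 'SUB A, 1'. After: A=2 B=1 C=0 D=3 ZF=0 PC=4
Step 11: PC=4 exec 'JNZ 2'. After: A=2 B=1 C=0 D=3 ZF=0 PC=2
Step 12: PC=2 exec 'ADD D, 1'. After: A=2 B=1 C=0 D=4 ZF=0 PC=3
Step 13: PC=3 exec 'SUB A, 1'. After: A=1 B=1 C=0 D=4 ZF=0 PC=4
Step 14: PC=4 exec 'JNZ 2'. After: A=1 B=1 C=0 D=4 ZF=0 PC=2
Step 15: PC=2 exec 'ADD D, 1'. After: A=1 B=1 C=0 D=5 ZF=0 PC=3
Step 16: PC=3 exec 'SUB A, 1'. After: A=0 B=1 C=0 D=5 ZF=1 PC=4
Step 17: PC=4 exec 'JNZ 2'. After: A=0 B=1 C=0 D=5 ZF=1 PC=5
Step 18: PC=5 exec 'ADD B, 2'. After: A=0 B=3 C=0 D=5 ZF=0 PC=6
Step 19: PC=6 exec 'ADD B, 2'. After: A=0 B=5 C=0 D=5 ZF=0 PC=7
Step 20: PC=7 exec 'ADD B, 5'. After: A=0 B=10 C=0 D=5 ZF=0 PC=8
Step 21: PC=8 exec 'MOV D, 6'. After: A=0 B=10 C=0 D=6 ZF=0 PC=9
Step 22: PC=9 exec 'MOV D, 4'. After: A=0 B=10 C=0 D=4 ZF=0 PC=10
Step 23: PC=10 exec 'MOV B, 1'. After: A=0 B=1 C=0 D=4 ZF=0 PC=11
Step 24: PC=11 exec 'MOV B, 5'. After: A=0 B=5 C=0 D=4 ZF=0 PC=12
Step 25: PC=12 exec 'MOV C, 6'. After: A=0 B=5 C=6 D=4 ZF=0 PC=13
Step 26: PC=13 exec 'MOV D, 2'. After: A=0 B=5 C=6 D=2 ZF=0 PC=14
First time PC=14: A=0

0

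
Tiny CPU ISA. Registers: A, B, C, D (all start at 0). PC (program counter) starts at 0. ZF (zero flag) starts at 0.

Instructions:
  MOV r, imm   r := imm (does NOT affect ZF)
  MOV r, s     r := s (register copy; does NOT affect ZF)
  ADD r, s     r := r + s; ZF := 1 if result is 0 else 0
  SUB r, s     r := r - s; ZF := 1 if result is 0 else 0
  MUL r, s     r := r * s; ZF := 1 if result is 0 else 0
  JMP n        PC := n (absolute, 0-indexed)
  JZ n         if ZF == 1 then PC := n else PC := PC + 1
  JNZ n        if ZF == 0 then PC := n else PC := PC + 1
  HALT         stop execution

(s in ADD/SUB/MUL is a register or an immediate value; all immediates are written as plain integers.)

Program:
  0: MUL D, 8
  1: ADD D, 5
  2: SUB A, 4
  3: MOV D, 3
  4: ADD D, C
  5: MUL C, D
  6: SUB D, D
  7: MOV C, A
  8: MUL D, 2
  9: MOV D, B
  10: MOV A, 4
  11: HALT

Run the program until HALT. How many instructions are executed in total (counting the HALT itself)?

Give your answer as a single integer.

Step 1: PC=0 exec 'MUL D, 8'. After: A=0 B=0 C=0 D=0 ZF=1 PC=1
Step 2: PC=1 exec 'ADD D, 5'. After: A=0 B=0 C=0 D=5 ZF=0 PC=2
Step 3: PC=2 exec 'SUB A, 4'. After: A=-4 B=0 C=0 D=5 ZF=0 PC=3
Step 4: PC=3 exec 'MOV D, 3'. After: A=-4 B=0 C=0 D=3 ZF=0 PC=4
Step 5: PC=4 exec 'ADD D, C'. After: A=-4 B=0 C=0 D=3 ZF=0 PC=5
Step 6: PC=5 exec 'MUL C, D'. After: A=-4 B=0 C=0 D=3 ZF=1 PC=6
Step 7: PC=6 exec 'SUB D, D'. After: A=-4 B=0 C=0 D=0 ZF=1 PC=7
Step 8: PC=7 exec 'MOV C, A'. After: A=-4 B=0 C=-4 D=0 ZF=1 PC=8
Step 9: PC=8 exec 'MUL D, 2'. After: A=-4 B=0 C=-4 D=0 ZF=1 PC=9
Step 10: PC=9 exec 'MOV D, B'. After: A=-4 B=0 C=-4 D=0 ZF=1 PC=10
Step 11: PC=10 exec 'MOV A, 4'. After: A=4 B=0 C=-4 D=0 ZF=1 PC=11
Step 12: PC=11 exec 'HALT'. After: A=4 B=0 C=-4 D=0 ZF=1 PC=11 HALTED
Total instructions executed: 12

Answer: 12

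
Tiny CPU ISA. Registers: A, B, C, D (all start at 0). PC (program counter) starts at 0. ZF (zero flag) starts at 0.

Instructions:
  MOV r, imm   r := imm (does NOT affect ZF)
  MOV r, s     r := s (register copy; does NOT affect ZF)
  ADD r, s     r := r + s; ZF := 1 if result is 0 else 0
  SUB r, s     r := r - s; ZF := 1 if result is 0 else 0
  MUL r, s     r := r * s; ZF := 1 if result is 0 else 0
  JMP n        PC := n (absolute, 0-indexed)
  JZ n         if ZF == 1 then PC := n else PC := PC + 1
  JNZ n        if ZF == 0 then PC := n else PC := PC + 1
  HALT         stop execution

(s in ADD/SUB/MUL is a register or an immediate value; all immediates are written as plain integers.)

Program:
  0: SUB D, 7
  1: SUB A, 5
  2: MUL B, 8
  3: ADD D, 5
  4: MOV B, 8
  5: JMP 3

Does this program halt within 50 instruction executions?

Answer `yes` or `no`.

Answer: no

Derivation:
Step 1: PC=0 exec 'SUB D, 7'. After: A=0 B=0 C=0 D=-7 ZF=0 PC=1
Step 2: PC=1 exec 'SUB A, 5'. After: A=-5 B=0 C=0 D=-7 ZF=0 PC=2
Step 3: PC=2 exec 'MUL B, 8'. After: A=-5 B=0 C=0 D=-7 ZF=1 PC=3
Step 4: PC=3 exec 'ADD D, 5'. After: A=-5 B=0 C=0 D=-2 ZF=0 PC=4
Step 5: PC=4 exec 'MOV B, 8'. After: A=-5 B=8 C=0 D=-2 ZF=0 PC=5
Step 6: PC=5 exec 'JMP 3'. After: A=-5 B=8 C=0 D=-2 ZF=0 PC=3
Step 7: PC=3 exec 'ADD D, 5'. After: A=-5 B=8 C=0 D=3 ZF=0 PC=4
Step 8: PC=4 exec 'MOV B, 8'. After: A=-5 B=8 C=0 D=3 ZF=0 PC=5
Step 9: PC=5 exec 'JMP 3'. After: A=-5 B=8 C=0 D=3 ZF=0 PC=3
Step 10: PC=3 exec 'ADD D, 5'. After: A=-5 B=8 C=0 D=8 ZF=0 PC=4
Step 11: PC=4 exec 'MOV B, 8'. After: A=-5 B=8 C=0 D=8 ZF=0 PC=5
Step 12: PC=5 exec 'JMP 3'. After: A=-5 B=8 C=0 D=8 ZF=0 PC=3
Step 13: PC=3 exec 'ADD D, 5'. After: A=-5 B=8 C=0 D=13 ZF=0 PC=4
Step 14: PC=4 exec 'MOV B, 8'. After: A=-5 B=8 C=0 D=13 ZF=0 PC=5
Step 15: PC=5 exec 'JMP 3'. After: A=-5 B=8 C=0 D=13 ZF=0 PC=3
After 50 steps: not halted. PC revisits the same instructions with no path to HALT; will never halt.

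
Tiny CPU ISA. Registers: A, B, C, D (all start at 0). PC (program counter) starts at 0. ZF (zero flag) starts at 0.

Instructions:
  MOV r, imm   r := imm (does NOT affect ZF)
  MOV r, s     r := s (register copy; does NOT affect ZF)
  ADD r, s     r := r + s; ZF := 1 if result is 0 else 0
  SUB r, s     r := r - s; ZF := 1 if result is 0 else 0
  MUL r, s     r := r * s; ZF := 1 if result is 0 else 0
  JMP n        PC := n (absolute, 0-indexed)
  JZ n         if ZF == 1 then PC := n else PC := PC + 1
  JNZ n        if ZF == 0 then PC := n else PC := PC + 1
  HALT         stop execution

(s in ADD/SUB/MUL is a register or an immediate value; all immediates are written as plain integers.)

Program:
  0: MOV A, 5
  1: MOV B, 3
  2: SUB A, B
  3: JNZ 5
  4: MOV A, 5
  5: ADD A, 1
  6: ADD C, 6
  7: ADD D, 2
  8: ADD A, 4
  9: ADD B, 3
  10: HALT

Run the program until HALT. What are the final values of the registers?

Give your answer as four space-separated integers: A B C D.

Answer: 7 6 6 2

Derivation:
Step 1: PC=0 exec 'MOV A, 5'. After: A=5 B=0 C=0 D=0 ZF=0 PC=1
Step 2: PC=1 exec 'MOV B, 3'. After: A=5 B=3 C=0 D=0 ZF=0 PC=2
Step 3: PC=2 exec 'SUB A, B'. After: A=2 B=3 C=0 D=0 ZF=0 PC=3
Step 4: PC=3 exec 'JNZ 5'. After: A=2 B=3 C=0 D=0 ZF=0 PC=5
Step 5: PC=5 exec 'ADD A, 1'. After: A=3 B=3 C=0 D=0 ZF=0 PC=6
Step 6: PC=6 exec 'ADD C, 6'. After: A=3 B=3 C=6 D=0 ZF=0 PC=7
Step 7: PC=7 exec 'ADD D, 2'. After: A=3 B=3 C=6 D=2 ZF=0 PC=8
Step 8: PC=8 exec 'ADD A, 4'. After: A=7 B=3 C=6 D=2 ZF=0 PC=9
Step 9: PC=9 exec 'ADD B, 3'. After: A=7 B=6 C=6 D=2 ZF=0 PC=10
Step 10: PC=10 exec 'HALT'. After: A=7 B=6 C=6 D=2 ZF=0 PC=10 HALTED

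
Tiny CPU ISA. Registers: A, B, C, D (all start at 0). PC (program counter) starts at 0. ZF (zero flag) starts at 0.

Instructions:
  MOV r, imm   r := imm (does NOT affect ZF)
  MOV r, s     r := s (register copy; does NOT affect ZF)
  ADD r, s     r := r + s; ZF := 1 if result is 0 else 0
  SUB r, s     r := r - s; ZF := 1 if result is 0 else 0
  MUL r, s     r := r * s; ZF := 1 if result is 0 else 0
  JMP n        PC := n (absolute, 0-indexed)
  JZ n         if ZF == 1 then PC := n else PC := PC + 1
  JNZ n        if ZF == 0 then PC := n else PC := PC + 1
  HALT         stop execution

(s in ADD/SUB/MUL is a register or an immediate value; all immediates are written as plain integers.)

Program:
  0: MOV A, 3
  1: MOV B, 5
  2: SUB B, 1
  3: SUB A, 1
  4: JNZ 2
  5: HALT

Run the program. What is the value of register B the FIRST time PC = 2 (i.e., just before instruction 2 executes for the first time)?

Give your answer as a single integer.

Step 1: PC=0 exec 'MOV A, 3'. After: A=3 B=0 C=0 D=0 ZF=0 PC=1
Step 2: PC=1 exec 'MOV B, 5'. After: A=3 B=5 C=0 D=0 ZF=0 PC=2
First time PC=2: B=5

5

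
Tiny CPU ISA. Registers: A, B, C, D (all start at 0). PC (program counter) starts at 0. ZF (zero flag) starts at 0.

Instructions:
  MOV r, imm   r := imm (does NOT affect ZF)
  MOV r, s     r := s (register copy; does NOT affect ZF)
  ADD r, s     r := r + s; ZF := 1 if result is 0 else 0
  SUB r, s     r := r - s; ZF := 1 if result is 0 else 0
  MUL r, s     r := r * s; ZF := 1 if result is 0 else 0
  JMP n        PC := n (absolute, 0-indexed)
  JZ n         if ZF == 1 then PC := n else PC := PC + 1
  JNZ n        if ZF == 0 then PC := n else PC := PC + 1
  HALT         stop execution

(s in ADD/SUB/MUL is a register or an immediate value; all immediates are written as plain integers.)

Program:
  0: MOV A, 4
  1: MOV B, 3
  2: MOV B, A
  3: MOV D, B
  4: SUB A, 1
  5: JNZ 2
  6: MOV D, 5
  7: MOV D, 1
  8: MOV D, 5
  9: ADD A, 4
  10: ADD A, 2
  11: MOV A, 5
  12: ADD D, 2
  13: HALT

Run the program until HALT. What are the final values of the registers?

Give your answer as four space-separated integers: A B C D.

Answer: 5 1 0 7

Derivation:
Step 1: PC=0 exec 'MOV A, 4'. After: A=4 B=0 C=0 D=0 ZF=0 PC=1
Step 2: PC=1 exec 'MOV B, 3'. After: A=4 B=3 C=0 D=0 ZF=0 PC=2
Step 3: PC=2 exec 'MOV B, A'. After: A=4 B=4 C=0 D=0 ZF=0 PC=3
Step 4: PC=3 exec 'MOV D, B'. After: A=4 B=4 C=0 D=4 ZF=0 PC=4
Step 5: PC=4 exec 'SUB A, 1'. After: A=3 B=4 C=0 D=4 ZF=0 PC=5
Step 6: PC=5 exec 'JNZ 2'. After: A=3 B=4 C=0 D=4 ZF=0 PC=2
Step 7: PC=2 exec 'MOV B, A'. After: A=3 B=3 C=0 D=4 ZF=0 PC=3
Step 8: PC=3 exec 'MOV D, B'. After: A=3 B=3 C=0 D=3 ZF=0 PC=4
Step 9: PC=4 exec 'SUB A, 1'. After: A=2 B=3 C=0 D=3 ZF=0 PC=5
Step 10: PC=5 exec 'JNZ 2'. After: A=2 B=3 C=0 D=3 ZF=0 PC=2
Step 11: PC=2 exec 'MOV B, A'. After: A=2 B=2 C=0 D=3 ZF=0 PC=3
Step 12: PC=3 exec 'MOV D, B'. After: A=2 B=2 C=0 D=2 ZF=0 PC=4
Step 13: PC=4 exec 'SUB A, 1'. After: A=1 B=2 C=0 D=2 ZF=0 PC=5
Step 14: PC=5 exec 'JNZ 2'. After: A=1 B=2 C=0 D=2 ZF=0 PC=2
Step 15: PC=2 exec 'MOV B, A'. After: A=1 B=1 C=0 D=2 ZF=0 PC=3
Step 16: PC=3 exec 'MOV D, B'. After: A=1 B=1 C=0 D=1 ZF=0 PC=4
Step 17: PC=4 exec 'SUB A, 1'. After: A=0 B=1 C=0 D=1 ZF=1 PC=5
Step 18: PC=5 exec 'JNZ 2'. After: A=0 B=1 C=0 D=1 ZF=1 PC=6
Step 19: PC=6 exec 'MOV D, 5'. After: A=0 B=1 C=0 D=5 ZF=1 PC=7
Step 20: PC=7 exec 'MOV D, 1'. After: A=0 B=1 C=0 D=1 ZF=1 PC=8
Step 21: PC=8 exec 'MOV D, 5'. After: A=0 B=1 C=0 D=5 ZF=1 PC=9
Step 22: PC=9 exec 'ADD A, 4'. After: A=4 B=1 C=0 D=5 ZF=0 PC=10
Step 23: PC=10 exec 'ADD A, 2'. After: A=6 B=1 C=0 D=5 ZF=0 PC=11
Step 24: PC=11 exec 'MOV A, 5'. After: A=5 B=1 C=0 D=5 ZF=0 PC=12
Step 25: PC=12 exec 'ADD D, 2'. After: A=5 B=1 C=0 D=7 ZF=0 PC=13
Step 26: PC=13 exec 'HALT'. After: A=5 B=1 C=0 D=7 ZF=0 PC=13 HALTED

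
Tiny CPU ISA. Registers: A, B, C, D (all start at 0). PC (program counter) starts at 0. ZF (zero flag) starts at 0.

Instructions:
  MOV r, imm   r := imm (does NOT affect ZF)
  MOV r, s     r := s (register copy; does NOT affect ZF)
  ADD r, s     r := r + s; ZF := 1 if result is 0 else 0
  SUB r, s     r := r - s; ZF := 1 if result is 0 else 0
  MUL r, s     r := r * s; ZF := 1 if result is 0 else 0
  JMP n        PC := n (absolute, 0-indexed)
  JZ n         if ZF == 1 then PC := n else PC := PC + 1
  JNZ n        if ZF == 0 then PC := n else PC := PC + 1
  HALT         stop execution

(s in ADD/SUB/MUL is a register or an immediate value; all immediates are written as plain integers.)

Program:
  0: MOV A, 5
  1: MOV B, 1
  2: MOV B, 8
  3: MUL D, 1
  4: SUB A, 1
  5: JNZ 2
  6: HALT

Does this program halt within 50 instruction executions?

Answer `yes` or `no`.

Step 1: PC=0 exec 'MOV A, 5'. After: A=5 B=0 C=0 D=0 ZF=0 PC=1
Step 2: PC=1 exec 'MOV B, 1'. After: A=5 B=1 C=0 D=0 ZF=0 PC=2
Step 3: PC=2 exec 'MOV B, 8'. After: A=5 B=8 C=0 D=0 ZF=0 PC=3
Step 4: PC=3 exec 'MUL D, 1'. After: A=5 B=8 C=0 D=0 ZF=1 PC=4
Step 5: PC=4 exec 'SUB A, 1'. After: A=4 B=8 C=0 D=0 ZF=0 PC=5
Step 6: PC=5 exec 'JNZ 2'. After: A=4 B=8 C=0 D=0 ZF=0 PC=2
Step 7: PC=2 exec 'MOV B, 8'. After: A=4 B=8 C=0 D=0 ZF=0 PC=3
Step 8: PC=3 exec 'MUL D, 1'. After: A=4 B=8 C=0 D=0 ZF=1 PC=4
Step 9: PC=4 exec 'SUB A, 1'. After: A=3 B=8 C=0 D=0 ZF=0 PC=5
Step 10: PC=5 exec 'JNZ 2'. After: A=3 B=8 C=0 D=0 ZF=0 PC=2
Step 11: PC=2 exec 'MOV B, 8'. After: A=3 B=8 C=0 D=0 ZF=0 PC=3
Step 12: PC=3 exec 'MUL D, 1'. After: A=3 B=8 C=0 D=0 ZF=1 PC=4
Step 13: PC=4 exec 'SUB A, 1'. After: A=2 B=8 C=0 D=0 ZF=0 PC=5
Step 14: PC=5 exec 'JNZ 2'. After: A=2 B=8 C=0 D=0 ZF=0 PC=2
Step 15: PC=2 exec 'MOV B, 8'. After: A=2 B=8 C=0 D=0 ZF=0 PC=3
Step 16: PC=3 exec 'MUL D, 1'. After: A=2 B=8 C=0 D=0 ZF=1 PC=4
Step 17: PC=4 exec 'SUB A, 1'. After: A=1 B=8 C=0 D=0 ZF=0 PC=5
Step 18: PC=5 exec 'JNZ 2'. After: A=1 B=8 C=0 D=0 ZF=0 PC=2
Step 19: PC=2 exec 'MOV B, 8'. After: A=1 B=8 C=0 D=0 ZF=0 PC=3
Step 20: PC=3 exec 'MUL D, 1'. After: A=1 B=8 C=0 D=0 ZF=1 PC=4
Step 21: PC=4 exec 'SUB A, 1'. After: A=0 B=8 C=0 D=0 ZF=1 PC=5
Step 22: PC=5 exec 'JNZ 2'. After: A=0 B=8 C=0 D=0 ZF=1 PC=6
Step 23: PC=6 exec 'HALT'. After: A=0 B=8 C=0 D=0 ZF=1 PC=6 HALTED

Answer: yes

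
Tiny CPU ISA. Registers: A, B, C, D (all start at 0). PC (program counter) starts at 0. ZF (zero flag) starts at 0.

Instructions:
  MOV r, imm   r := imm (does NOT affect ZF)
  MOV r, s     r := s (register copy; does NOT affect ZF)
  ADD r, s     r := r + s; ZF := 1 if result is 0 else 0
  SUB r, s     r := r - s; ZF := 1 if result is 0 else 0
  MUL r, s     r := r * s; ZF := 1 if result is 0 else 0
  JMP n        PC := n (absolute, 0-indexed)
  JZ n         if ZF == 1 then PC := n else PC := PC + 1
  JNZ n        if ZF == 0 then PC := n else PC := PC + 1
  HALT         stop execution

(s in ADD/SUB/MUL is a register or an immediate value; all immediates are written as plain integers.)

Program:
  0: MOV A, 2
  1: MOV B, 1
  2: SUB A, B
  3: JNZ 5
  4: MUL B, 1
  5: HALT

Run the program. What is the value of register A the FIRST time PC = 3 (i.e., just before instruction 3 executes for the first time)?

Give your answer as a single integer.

Step 1: PC=0 exec 'MOV A, 2'. After: A=2 B=0 C=0 D=0 ZF=0 PC=1
Step 2: PC=1 exec 'MOV B, 1'. After: A=2 B=1 C=0 D=0 ZF=0 PC=2
Step 3: PC=2 exec 'SUB A, B'. After: A=1 B=1 C=0 D=0 ZF=0 PC=3
First time PC=3: A=1

1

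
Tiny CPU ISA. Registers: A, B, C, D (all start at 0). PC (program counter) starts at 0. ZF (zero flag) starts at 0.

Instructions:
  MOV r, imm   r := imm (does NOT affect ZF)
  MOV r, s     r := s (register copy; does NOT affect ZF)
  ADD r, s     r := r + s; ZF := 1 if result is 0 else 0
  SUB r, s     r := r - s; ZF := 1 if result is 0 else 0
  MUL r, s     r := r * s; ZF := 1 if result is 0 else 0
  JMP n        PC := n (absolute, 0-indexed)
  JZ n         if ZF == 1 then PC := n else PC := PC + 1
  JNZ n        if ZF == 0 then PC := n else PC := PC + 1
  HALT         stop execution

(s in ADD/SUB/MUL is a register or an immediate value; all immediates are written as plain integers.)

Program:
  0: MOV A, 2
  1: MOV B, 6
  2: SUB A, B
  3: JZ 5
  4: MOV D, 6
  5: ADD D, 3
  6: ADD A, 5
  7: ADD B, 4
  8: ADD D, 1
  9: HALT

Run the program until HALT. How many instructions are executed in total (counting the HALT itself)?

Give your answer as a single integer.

Step 1: PC=0 exec 'MOV A, 2'. After: A=2 B=0 C=0 D=0 ZF=0 PC=1
Step 2: PC=1 exec 'MOV B, 6'. After: A=2 B=6 C=0 D=0 ZF=0 PC=2
Step 3: PC=2 exec 'SUB A, B'. After: A=-4 B=6 C=0 D=0 ZF=0 PC=3
Step 4: PC=3 exec 'JZ 5'. After: A=-4 B=6 C=0 D=0 ZF=0 PC=4
Step 5: PC=4 exec 'MOV D, 6'. After: A=-4 B=6 C=0 D=6 ZF=0 PC=5
Step 6: PC=5 exec 'ADD D, 3'. After: A=-4 B=6 C=0 D=9 ZF=0 PC=6
Step 7: PC=6 exec 'ADD A, 5'. After: A=1 B=6 C=0 D=9 ZF=0 PC=7
Step 8: PC=7 exec 'ADD B, 4'. After: A=1 B=10 C=0 D=9 ZF=0 PC=8
Step 9: PC=8 exec 'ADD D, 1'. After: A=1 B=10 C=0 D=10 ZF=0 PC=9
Step 10: PC=9 exec 'HALT'. After: A=1 B=10 C=0 D=10 ZF=0 PC=9 HALTED
Total instructions executed: 10

Answer: 10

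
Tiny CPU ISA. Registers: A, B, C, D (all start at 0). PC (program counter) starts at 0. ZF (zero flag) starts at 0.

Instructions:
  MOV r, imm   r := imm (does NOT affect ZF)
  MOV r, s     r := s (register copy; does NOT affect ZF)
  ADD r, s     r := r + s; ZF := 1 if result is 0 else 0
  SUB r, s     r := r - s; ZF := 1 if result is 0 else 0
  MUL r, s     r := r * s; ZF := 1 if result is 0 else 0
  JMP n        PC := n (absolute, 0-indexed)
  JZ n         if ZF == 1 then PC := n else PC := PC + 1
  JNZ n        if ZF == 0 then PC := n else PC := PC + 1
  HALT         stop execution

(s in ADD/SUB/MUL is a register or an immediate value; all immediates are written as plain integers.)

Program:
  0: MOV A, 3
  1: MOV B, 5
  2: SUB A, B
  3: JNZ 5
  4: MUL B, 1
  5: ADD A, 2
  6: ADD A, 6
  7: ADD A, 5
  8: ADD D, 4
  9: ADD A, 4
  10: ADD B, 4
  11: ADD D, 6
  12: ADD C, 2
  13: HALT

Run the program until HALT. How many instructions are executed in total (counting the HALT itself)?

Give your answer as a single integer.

Step 1: PC=0 exec 'MOV A, 3'. After: A=3 B=0 C=0 D=0 ZF=0 PC=1
Step 2: PC=1 exec 'MOV B, 5'. After: A=3 B=5 C=0 D=0 ZF=0 PC=2
Step 3: PC=2 exec 'SUB A, B'. After: A=-2 B=5 C=0 D=0 ZF=0 PC=3
Step 4: PC=3 exec 'JNZ 5'. After: A=-2 B=5 C=0 D=0 ZF=0 PC=5
Step 5: PC=5 exec 'ADD A, 2'. After: A=0 B=5 C=0 D=0 ZF=1 PC=6
Step 6: PC=6 exec 'ADD A, 6'. After: A=6 B=5 C=0 D=0 ZF=0 PC=7
Step 7: PC=7 exec 'ADD A, 5'. After: A=11 B=5 C=0 D=0 ZF=0 PC=8
Step 8: PC=8 exec 'ADD D, 4'. After: A=11 B=5 C=0 D=4 ZF=0 PC=9
Step 9: PC=9 exec 'ADD A, 4'. After: A=15 B=5 C=0 D=4 ZF=0 PC=10
Step 10: PC=10 exec 'ADD B, 4'. After: A=15 B=9 C=0 D=4 ZF=0 PC=11
Step 11: PC=11 exec 'ADD D, 6'. After: A=15 B=9 C=0 D=10 ZF=0 PC=12
Step 12: PC=12 exec 'ADD C, 2'. After: A=15 B=9 C=2 D=10 ZF=0 PC=13
Step 13: PC=13 exec 'HALT'. After: A=15 B=9 C=2 D=10 ZF=0 PC=13 HALTED
Total instructions executed: 13

Answer: 13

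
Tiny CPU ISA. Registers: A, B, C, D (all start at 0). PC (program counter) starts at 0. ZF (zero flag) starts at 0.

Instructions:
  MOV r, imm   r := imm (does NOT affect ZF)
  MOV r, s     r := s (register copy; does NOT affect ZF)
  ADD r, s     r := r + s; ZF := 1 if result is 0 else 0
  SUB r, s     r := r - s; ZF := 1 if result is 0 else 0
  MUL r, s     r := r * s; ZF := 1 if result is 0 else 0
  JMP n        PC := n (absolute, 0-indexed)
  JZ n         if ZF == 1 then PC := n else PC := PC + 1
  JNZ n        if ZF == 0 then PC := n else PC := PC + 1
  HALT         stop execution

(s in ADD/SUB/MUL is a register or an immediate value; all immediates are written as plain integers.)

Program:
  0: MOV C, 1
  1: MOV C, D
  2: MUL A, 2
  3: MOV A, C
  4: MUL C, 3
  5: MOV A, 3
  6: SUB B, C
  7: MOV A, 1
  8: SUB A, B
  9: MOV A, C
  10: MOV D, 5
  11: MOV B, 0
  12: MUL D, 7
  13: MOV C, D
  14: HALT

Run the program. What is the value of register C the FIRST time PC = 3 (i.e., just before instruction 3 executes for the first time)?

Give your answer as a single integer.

Step 1: PC=0 exec 'MOV C, 1'. After: A=0 B=0 C=1 D=0 ZF=0 PC=1
Step 2: PC=1 exec 'MOV C, D'. After: A=0 B=0 C=0 D=0 ZF=0 PC=2
Step 3: PC=2 exec 'MUL A, 2'. After: A=0 B=0 C=0 D=0 ZF=1 PC=3
First time PC=3: C=0

0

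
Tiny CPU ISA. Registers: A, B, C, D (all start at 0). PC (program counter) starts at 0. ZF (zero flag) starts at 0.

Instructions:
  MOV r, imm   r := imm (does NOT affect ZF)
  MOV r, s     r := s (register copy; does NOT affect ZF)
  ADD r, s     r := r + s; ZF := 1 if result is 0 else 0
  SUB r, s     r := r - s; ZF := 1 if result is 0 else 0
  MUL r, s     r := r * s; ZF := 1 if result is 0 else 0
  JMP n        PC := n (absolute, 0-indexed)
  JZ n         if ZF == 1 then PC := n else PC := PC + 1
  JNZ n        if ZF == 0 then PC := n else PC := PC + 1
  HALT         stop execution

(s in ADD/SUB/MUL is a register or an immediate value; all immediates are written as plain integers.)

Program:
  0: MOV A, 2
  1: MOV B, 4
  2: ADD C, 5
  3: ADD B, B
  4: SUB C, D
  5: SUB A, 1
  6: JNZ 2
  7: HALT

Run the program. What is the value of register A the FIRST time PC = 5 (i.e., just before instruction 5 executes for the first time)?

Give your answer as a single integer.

Step 1: PC=0 exec 'MOV A, 2'. After: A=2 B=0 C=0 D=0 ZF=0 PC=1
Step 2: PC=1 exec 'MOV B, 4'. After: A=2 B=4 C=0 D=0 ZF=0 PC=2
Step 3: PC=2 exec 'ADD C, 5'. After: A=2 B=4 C=5 D=0 ZF=0 PC=3
Step 4: PC=3 exec 'ADD B, B'. After: A=2 B=8 C=5 D=0 ZF=0 PC=4
Step 5: PC=4 exec 'SUB C, D'. After: A=2 B=8 C=5 D=0 ZF=0 PC=5
First time PC=5: A=2

2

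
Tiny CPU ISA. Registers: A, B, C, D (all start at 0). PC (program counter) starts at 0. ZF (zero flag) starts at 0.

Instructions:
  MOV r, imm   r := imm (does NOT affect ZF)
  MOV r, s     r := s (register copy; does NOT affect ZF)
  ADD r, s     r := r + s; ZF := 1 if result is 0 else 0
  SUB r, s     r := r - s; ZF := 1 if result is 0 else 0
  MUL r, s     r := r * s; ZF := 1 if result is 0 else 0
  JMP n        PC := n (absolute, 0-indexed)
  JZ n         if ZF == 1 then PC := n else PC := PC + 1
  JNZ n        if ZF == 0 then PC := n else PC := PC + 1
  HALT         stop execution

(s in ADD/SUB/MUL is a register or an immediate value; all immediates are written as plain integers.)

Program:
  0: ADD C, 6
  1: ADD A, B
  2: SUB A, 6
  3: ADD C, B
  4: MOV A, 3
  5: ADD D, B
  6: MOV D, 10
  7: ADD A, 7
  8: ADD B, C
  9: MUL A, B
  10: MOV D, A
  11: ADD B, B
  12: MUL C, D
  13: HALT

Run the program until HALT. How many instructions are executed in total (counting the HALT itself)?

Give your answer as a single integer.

Step 1: PC=0 exec 'ADD C, 6'. After: A=0 B=0 C=6 D=0 ZF=0 PC=1
Step 2: PC=1 exec 'ADD A, B'. After: A=0 B=0 C=6 D=0 ZF=1 PC=2
Step 3: PC=2 exec 'SUB A, 6'. After: A=-6 B=0 C=6 D=0 ZF=0 PC=3
Step 4: PC=3 exec 'ADD C, B'. After: A=-6 B=0 C=6 D=0 ZF=0 PC=4
Step 5: PC=4 exec 'MOV A, 3'. After: A=3 B=0 C=6 D=0 ZF=0 PC=5
Step 6: PC=5 exec 'ADD D, B'. After: A=3 B=0 C=6 D=0 ZF=1 PC=6
Step 7: PC=6 exec 'MOV D, 10'. After: A=3 B=0 C=6 D=10 ZF=1 PC=7
Step 8: PC=7 exec 'ADD A, 7'. After: A=10 B=0 C=6 D=10 ZF=0 PC=8
Step 9: PC=8 exec 'ADD B, C'. After: A=10 B=6 C=6 D=10 ZF=0 PC=9
Step 10: PC=9 exec 'MUL A, B'. After: A=60 B=6 C=6 D=10 ZF=0 PC=10
Step 11: PC=10 exec 'MOV D, A'. After: A=60 B=6 C=6 D=60 ZF=0 PC=11
Step 12: PC=11 exec 'ADD B, B'. After: A=60 B=12 C=6 D=60 ZF=0 PC=12
Step 13: PC=12 exec 'MUL C, D'. After: A=60 B=12 C=360 D=60 ZF=0 PC=13
Step 14: PC=13 exec 'HALT'. After: A=60 B=12 C=360 D=60 ZF=0 PC=13 HALTED
Total instructions executed: 14

Answer: 14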